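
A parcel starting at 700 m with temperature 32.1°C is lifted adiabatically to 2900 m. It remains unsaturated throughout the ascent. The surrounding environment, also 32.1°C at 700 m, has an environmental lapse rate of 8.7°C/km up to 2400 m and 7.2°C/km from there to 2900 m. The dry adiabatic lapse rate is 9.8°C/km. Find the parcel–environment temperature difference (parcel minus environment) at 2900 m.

Parcel:
  From 700 m to 2900 m (dry): cools by 9.8 × 2.2 = 21.56°C, giving 10.54°C.
Environment:
  From 700 m to 2400 m (environment, lower layer): cools by 8.7 × 1.7 = 14.79°C, giving 17.31°C.
  From 2400 m to 2900 m (environment, upper layer): cools by 7.2 × 0.5 = 3.6°C, giving 13.71°C.
T_parcel − T_env = 10.54 − 13.71 = -3.17°C

-3.17°C (parcel cooler than environment)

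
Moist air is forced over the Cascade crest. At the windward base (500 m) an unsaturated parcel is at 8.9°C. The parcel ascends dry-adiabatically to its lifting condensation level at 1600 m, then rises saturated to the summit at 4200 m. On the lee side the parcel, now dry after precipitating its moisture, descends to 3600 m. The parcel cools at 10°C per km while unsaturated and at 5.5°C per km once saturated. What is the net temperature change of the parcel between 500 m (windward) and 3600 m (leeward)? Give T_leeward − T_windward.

500 → 1600 m (dry, 10°C/km): ΔT = -10 × 1.1 = -11°C → T = -2.1°C
1600 → 4200 m (saturated, 5.5°C/km): ΔT = -5.5 × 2.6 = -14.3°C → T = -16.4°C
4200 → 3600 m (dry descent, 10°C/km): ΔT = +10 × 0.6 = +6°C → T = -10.4°C
Net change vs windward start: -10.4 − 8.9 = -19.3°C

-19.3°C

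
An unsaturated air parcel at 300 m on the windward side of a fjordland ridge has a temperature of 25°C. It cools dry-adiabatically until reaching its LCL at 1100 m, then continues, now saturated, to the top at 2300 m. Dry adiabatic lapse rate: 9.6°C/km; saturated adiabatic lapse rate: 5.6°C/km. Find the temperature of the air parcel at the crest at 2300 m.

300 → 1100 m (dry, 9.6°C/km): ΔT = -9.6 × 0.8 = -7.68°C → T = 17.32°C
1100 → 2300 m (saturated, 5.6°C/km): ΔT = -5.6 × 1.2 = -6.72°C → T = 10.6°C

10.6°C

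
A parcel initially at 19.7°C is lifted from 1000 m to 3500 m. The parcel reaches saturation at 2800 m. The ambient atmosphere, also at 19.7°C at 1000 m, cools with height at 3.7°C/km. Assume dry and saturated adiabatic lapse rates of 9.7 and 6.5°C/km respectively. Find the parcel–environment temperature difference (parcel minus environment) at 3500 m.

-12.76°C (parcel cooler than environment)

Parcel:
  1000–2800 m, dry: Δz = 1.8 km ⇒ ΔT = -17.46°C; T = 2.24°C
  2800–3500 m, saturated: Δz = 0.7 km ⇒ ΔT = -4.55°C; T = -2.31°C
Environment:
  1000–3500 m, environment: Δz = 2.5 km ⇒ ΔT = -9.25°C; T = 10.45°C
T_parcel − T_env = -2.31 − 10.45 = -12.76°C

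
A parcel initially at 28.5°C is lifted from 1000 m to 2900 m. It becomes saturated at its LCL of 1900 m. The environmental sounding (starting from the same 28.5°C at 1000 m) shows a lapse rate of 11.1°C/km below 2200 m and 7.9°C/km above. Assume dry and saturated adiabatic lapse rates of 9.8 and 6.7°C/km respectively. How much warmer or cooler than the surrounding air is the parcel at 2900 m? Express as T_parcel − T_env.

+3.33°C (parcel warmer than environment)

Parcel:
  From 1000 m to 1900 m (dry): cools by 9.8 × 0.9 = 8.82°C, giving 19.68°C.
  From 1900 m to 2900 m (saturated): cools by 6.7 × 1 = 6.7°C, giving 12.98°C.
Environment:
  From 1000 m to 2200 m (environment, lower layer): cools by 11.1 × 1.2 = 13.32°C, giving 15.18°C.
  From 2200 m to 2900 m (environment, upper layer): cools by 7.9 × 0.7 = 5.53°C, giving 9.65°C.
T_parcel − T_env = 12.98 − 9.65 = +3.33°C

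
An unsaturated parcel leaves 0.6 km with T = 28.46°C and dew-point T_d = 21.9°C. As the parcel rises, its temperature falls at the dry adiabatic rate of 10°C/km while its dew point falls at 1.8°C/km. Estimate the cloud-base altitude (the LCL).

1.4 km

T and T_d converge at 10 − 1.8 = 8.2°C per km
Height above start = (28.46 − 21.9) / 8.2 = 0.8 km
LCL altitude = 600 m + 800 m = 1400 m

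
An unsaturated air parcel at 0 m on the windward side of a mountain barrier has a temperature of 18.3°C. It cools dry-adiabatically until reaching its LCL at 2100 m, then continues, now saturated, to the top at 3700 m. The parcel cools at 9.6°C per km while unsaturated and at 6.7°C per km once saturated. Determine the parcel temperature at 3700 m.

-12.58°C

0 → 2100 m (dry, 9.6°C/km): ΔT = -9.6 × 2.1 = -20.16°C → T = -1.86°C
2100 → 3700 m (saturated, 6.7°C/km): ΔT = -6.7 × 1.6 = -10.72°C → T = -12.58°C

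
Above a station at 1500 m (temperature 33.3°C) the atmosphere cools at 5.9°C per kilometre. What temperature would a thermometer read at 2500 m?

27.4°C

From 1500 m to 2500 m (environmental): cools by 5.9 × 1 = 5.9°C, giving 27.4°C.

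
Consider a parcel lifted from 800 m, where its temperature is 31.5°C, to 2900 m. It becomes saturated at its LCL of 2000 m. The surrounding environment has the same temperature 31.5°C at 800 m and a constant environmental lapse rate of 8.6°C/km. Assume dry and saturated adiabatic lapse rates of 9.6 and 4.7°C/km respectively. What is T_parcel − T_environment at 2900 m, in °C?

Parcel:
  From 800 m to 2000 m (dry): cools by 9.6 × 1.2 = 11.52°C, giving 19.98°C.
  From 2000 m to 2900 m (saturated): cools by 4.7 × 0.9 = 4.23°C, giving 15.75°C.
Environment:
  From 800 m to 2900 m (environment): cools by 8.6 × 2.1 = 18.06°C, giving 13.44°C.
T_parcel − T_env = 15.75 − 13.44 = +2.31°C

+2.31°C (parcel warmer than environment)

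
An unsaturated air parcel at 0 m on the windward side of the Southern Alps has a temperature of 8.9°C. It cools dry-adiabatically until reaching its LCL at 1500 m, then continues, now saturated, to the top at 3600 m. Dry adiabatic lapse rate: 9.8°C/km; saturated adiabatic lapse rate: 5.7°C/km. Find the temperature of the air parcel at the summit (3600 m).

-17.77°C

0 → 1500 m (dry, 9.8°C/km): ΔT = -9.8 × 1.5 = -14.7°C → T = -5.8°C
1500 → 3600 m (saturated, 5.7°C/km): ΔT = -5.7 × 2.1 = -11.97°C → T = -17.77°C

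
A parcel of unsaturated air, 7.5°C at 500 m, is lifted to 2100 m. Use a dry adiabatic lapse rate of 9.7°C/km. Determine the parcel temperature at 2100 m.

-8.02°C

Dry adiabatic to 2100 m: -9.7 × 1.6 km = -15.52°C, so T = -8.02°C.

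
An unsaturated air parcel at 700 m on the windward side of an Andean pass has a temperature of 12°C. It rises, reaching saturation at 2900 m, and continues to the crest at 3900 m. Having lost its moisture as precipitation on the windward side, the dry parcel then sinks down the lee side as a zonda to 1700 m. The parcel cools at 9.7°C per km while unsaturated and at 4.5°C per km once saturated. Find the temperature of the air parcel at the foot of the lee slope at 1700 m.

Dry to 2900 m: -9.7 × 2.2 km = -21.34°C, so T = -9.34°C.
Saturated to 3900 m: -4.5 × 1 km = -4.5°C, so T = -13.84°C.
Dry descent to 1700 m: +9.7 × 2.2 km = +21.34°C, so T = 7.5°C.

7.5°C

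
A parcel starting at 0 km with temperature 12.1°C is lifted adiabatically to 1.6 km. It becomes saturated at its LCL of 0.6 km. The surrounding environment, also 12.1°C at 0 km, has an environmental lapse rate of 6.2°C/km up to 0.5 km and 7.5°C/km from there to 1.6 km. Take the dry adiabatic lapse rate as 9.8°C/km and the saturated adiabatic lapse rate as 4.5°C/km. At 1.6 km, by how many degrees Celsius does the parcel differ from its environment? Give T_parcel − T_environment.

Parcel:
  0–600 m, dry: Δz = 0.6 km ⇒ ΔT = -5.88°C; T = 6.22°C
  600–1600 m, saturated: Δz = 1 km ⇒ ΔT = -4.5°C; T = 1.72°C
Environment:
  0–500 m, environment, lower layer: Δz = 0.5 km ⇒ ΔT = -3.1°C; T = 9°C
  500–1600 m, environment, upper layer: Δz = 1.1 km ⇒ ΔT = -8.25°C; T = 0.75°C
T_parcel − T_env = 1.72 − 0.75 = +0.97°C

+0.97°C (parcel warmer than environment)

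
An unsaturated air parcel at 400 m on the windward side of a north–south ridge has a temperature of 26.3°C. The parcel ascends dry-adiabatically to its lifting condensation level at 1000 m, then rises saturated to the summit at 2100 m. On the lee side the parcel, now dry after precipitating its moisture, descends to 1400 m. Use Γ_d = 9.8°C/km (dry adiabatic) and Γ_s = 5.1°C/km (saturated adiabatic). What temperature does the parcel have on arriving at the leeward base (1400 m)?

400 → 1000 m (dry, 9.8°C/km): ΔT = -9.8 × 0.6 = -5.88°C → T = 20.42°C
1000 → 2100 m (saturated, 5.1°C/km): ΔT = -5.1 × 1.1 = -5.61°C → T = 14.81°C
2100 → 1400 m (dry descent, 9.8°C/km): ΔT = +9.8 × 0.7 = +6.86°C → T = 21.67°C

21.67°C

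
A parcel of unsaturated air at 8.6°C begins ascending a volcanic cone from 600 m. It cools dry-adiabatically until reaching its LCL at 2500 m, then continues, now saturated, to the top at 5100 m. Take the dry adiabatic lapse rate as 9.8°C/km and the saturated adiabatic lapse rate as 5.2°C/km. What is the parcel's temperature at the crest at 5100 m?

-23.54°C

Dry to 2500 m: -9.8 × 1.9 km = -18.62°C, so T = -10.02°C.
Saturated to 5100 m: -5.2 × 2.6 km = -13.52°C, so T = -23.54°C.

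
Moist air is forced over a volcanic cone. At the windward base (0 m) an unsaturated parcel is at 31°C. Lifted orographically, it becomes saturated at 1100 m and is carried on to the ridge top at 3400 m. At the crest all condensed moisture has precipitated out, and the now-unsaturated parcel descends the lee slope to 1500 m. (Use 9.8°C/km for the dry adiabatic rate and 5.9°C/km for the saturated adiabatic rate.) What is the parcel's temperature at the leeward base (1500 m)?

25.27°C

0–1100 m, dry: Δz = 1.1 km ⇒ ΔT = -10.78°C; T = 20.22°C
1100–3400 m, saturated: Δz = 2.3 km ⇒ ΔT = -13.57°C; T = 6.65°C
3400–1500 m, dry descent: Δz = 1.9 km ⇒ ΔT = +18.62°C; T = 25.27°C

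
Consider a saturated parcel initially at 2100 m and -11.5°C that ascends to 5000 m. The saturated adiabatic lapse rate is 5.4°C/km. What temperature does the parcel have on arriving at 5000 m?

-27.16°C

2100 → 5000 m (saturated adiabatic, 5.4°C/km): ΔT = -5.4 × 2.9 = -15.66°C → T = -27.16°C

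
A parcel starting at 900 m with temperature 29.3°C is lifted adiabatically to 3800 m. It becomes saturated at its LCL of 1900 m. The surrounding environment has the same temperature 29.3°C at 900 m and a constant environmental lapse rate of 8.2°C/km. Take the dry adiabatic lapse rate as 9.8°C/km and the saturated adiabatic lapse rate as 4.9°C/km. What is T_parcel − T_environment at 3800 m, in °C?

Parcel:
  900–1900 m, dry: Δz = 1 km ⇒ ΔT = -9.8°C; T = 19.5°C
  1900–3800 m, saturated: Δz = 1.9 km ⇒ ΔT = -9.31°C; T = 10.19°C
Environment:
  900–3800 m, environment: Δz = 2.9 km ⇒ ΔT = -23.78°C; T = 5.52°C
T_parcel − T_env = 10.19 − 5.52 = +4.67°C

+4.67°C (parcel warmer than environment)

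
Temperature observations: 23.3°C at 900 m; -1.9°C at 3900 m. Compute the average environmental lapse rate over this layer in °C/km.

Γ = −ΔT/Δz = (23.3 − (-1.9)) / (3900 − 900) m
  = 25.2°C / 3 km = 8.4°C/km

8.4°C/km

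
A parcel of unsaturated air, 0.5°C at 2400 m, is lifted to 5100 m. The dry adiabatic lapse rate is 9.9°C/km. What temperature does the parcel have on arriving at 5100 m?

From 2400 m to 5100 m (dry adiabatic): cools by 9.9 × 2.7 = 26.73°C, giving -26.23°C.

-26.23°C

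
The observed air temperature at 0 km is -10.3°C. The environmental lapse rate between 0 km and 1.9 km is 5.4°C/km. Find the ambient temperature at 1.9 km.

-20.56°C

From 0 m to 1900 m (environmental): cools by 5.4 × 1.9 = 10.26°C, giving -20.56°C.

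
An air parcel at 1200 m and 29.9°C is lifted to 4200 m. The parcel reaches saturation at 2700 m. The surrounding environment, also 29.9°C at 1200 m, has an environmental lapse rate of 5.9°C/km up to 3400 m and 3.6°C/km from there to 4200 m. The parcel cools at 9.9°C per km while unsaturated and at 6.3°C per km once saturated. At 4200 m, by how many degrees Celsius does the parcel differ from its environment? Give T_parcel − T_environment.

-8.44°C (parcel cooler than environment)

Parcel:
  1200 → 2700 m (dry, 9.9°C/km): ΔT = -9.9 × 1.5 = -14.85°C → T = 15.05°C
  2700 → 4200 m (saturated, 6.3°C/km): ΔT = -6.3 × 1.5 = -9.45°C → T = 5.6°C
Environment:
  1200 → 3400 m (environment, lower layer, 5.9°C/km): ΔT = -5.9 × 2.2 = -12.98°C → T = 16.92°C
  3400 → 4200 m (environment, upper layer, 3.6°C/km): ΔT = -3.6 × 0.8 = -2.88°C → T = 14.04°C
T_parcel − T_env = 5.6 − 14.04 = -8.44°C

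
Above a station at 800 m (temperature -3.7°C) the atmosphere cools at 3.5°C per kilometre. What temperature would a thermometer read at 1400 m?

-5.8°C

Environmental to 1400 m: -3.5 × 0.6 km = -2.1°C, so T = -5.8°C.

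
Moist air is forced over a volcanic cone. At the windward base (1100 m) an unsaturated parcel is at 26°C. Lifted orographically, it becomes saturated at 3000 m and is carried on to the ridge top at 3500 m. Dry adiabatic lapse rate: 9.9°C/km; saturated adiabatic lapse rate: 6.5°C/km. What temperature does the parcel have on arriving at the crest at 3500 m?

3.94°C

From 1100 m to 3000 m (dry): cools by 9.9 × 1.9 = 18.81°C, giving 7.19°C.
From 3000 m to 3500 m (saturated): cools by 6.5 × 0.5 = 3.25°C, giving 3.94°C.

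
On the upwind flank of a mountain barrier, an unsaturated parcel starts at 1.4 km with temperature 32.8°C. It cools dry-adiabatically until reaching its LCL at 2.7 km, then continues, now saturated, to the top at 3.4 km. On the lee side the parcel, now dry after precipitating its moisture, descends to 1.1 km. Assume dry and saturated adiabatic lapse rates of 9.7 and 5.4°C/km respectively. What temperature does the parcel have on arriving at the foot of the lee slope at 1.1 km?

38.72°C

1400–2700 m, dry: Δz = 1.3 km ⇒ ΔT = -12.61°C; T = 20.19°C
2700–3400 m, saturated: Δz = 0.7 km ⇒ ΔT = -3.78°C; T = 16.41°C
3400–1100 m, dry descent: Δz = 2.3 km ⇒ ΔT = +22.31°C; T = 38.72°C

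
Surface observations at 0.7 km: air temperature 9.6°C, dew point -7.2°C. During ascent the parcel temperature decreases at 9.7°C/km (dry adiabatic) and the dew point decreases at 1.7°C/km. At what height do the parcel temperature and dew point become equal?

T and T_d converge at 9.7 − 1.7 = 8°C per km
Height above start = (9.6 − (-7.2)) / 8 = 2.1 km
LCL altitude = 700 m + 2100 m = 2800 m

2.8 km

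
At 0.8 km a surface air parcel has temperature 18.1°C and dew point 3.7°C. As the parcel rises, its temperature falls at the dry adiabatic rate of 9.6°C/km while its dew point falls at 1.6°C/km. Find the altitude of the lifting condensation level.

T and T_d converge at 9.6 − 1.6 = 8°C per km
Height above start = (18.1 − 3.7) / 8 = 1.8 km
LCL altitude = 800 m + 1800 m = 2600 m

2.6 km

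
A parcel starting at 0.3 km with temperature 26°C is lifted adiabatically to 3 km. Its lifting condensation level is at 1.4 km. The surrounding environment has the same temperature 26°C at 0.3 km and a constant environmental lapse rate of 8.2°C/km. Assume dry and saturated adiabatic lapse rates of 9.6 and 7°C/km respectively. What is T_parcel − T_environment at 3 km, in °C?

+0.38°C (parcel warmer than environment)

Parcel:
  300–1400 m, dry: Δz = 1.1 km ⇒ ΔT = -10.56°C; T = 15.44°C
  1400–3000 m, saturated: Δz = 1.6 km ⇒ ΔT = -11.2°C; T = 4.24°C
Environment:
  300–3000 m, environment: Δz = 2.7 km ⇒ ΔT = -22.14°C; T = 3.86°C
T_parcel − T_env = 4.24 − 3.86 = +0.38°C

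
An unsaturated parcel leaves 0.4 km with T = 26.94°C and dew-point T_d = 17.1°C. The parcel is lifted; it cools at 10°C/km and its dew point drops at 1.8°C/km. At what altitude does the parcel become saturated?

1.6 km

T and T_d converge at 10 − 1.8 = 8.2°C per km
Height above start = (26.94 − 17.1) / 8.2 = 1.2 km
LCL altitude = 400 m + 1200 m = 1600 m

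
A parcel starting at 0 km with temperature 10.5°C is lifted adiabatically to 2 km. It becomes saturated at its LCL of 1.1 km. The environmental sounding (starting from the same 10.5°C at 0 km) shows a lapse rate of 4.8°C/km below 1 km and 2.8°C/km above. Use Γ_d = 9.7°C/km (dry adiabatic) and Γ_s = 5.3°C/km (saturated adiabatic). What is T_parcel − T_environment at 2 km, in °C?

Parcel:
  0–1100 m, dry: Δz = 1.1 km ⇒ ΔT = -10.67°C; T = -0.17°C
  1100–2000 m, saturated: Δz = 0.9 km ⇒ ΔT = -4.77°C; T = -4.94°C
Environment:
  0–1000 m, environment, lower layer: Δz = 1 km ⇒ ΔT = -4.8°C; T = 5.7°C
  1000–2000 m, environment, upper layer: Δz = 1 km ⇒ ΔT = -2.8°C; T = 2.9°C
T_parcel − T_env = -4.94 − 2.9 = -7.84°C

-7.84°C (parcel cooler than environment)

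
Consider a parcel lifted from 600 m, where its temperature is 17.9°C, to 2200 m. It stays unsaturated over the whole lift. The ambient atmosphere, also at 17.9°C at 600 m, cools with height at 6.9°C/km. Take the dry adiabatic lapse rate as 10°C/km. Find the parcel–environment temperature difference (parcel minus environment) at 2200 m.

-4.96°C (parcel cooler than environment)

Parcel:
  From 600 m to 2200 m (dry): cools by 10 × 1.6 = 16°C, giving 1.9°C.
Environment:
  From 600 m to 2200 m (environment): cools by 6.9 × 1.6 = 11.04°C, giving 6.86°C.
T_parcel − T_env = 1.9 − 6.86 = -4.96°C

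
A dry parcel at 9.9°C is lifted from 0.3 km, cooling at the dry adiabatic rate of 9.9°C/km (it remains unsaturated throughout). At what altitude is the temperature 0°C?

Height above start = (9.9 − 0) / 9.9 = 1 km
Altitude = 300 m + 1000 m = 1300 m

1.3 km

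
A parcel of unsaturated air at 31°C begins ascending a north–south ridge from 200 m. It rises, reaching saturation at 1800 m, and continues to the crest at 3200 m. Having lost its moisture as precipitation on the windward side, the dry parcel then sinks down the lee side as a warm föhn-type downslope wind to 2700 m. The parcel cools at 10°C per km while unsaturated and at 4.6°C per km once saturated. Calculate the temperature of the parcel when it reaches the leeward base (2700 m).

From 200 m to 1800 m (dry): cools by 10 × 1.6 = 16°C, giving 15°C.
From 1800 m to 3200 m (saturated): cools by 4.6 × 1.4 = 6.44°C, giving 8.56°C.
From 3200 m to 2700 m (dry descent): warms by 10 × 0.5 = 5°C, giving 13.56°C.

13.56°C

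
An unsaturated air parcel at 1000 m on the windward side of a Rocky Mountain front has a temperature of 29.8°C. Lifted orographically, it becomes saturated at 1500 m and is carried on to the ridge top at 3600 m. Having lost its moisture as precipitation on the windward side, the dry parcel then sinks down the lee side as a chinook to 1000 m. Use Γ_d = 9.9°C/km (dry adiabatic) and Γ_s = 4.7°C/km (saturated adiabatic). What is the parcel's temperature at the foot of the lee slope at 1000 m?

From 1000 m to 1500 m (dry): cools by 9.9 × 0.5 = 4.95°C, giving 24.85°C.
From 1500 m to 3600 m (saturated): cools by 4.7 × 2.1 = 9.87°C, giving 14.98°C.
From 3600 m to 1000 m (dry descent): warms by 9.9 × 2.6 = 25.74°C, giving 40.72°C.

40.72°C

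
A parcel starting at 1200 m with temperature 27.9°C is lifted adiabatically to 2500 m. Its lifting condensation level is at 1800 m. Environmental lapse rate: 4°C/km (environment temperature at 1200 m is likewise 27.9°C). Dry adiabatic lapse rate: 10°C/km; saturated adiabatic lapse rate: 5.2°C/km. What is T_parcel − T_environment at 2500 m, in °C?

-4.44°C (parcel cooler than environment)

Parcel:
  1200 → 1800 m (dry, 10°C/km): ΔT = -10 × 0.6 = -6°C → T = 21.9°C
  1800 → 2500 m (saturated, 5.2°C/km): ΔT = -5.2 × 0.7 = -3.64°C → T = 18.26°C
Environment:
  1200 → 2500 m (environment, 4°C/km): ΔT = -4 × 1.3 = -5.2°C → T = 22.7°C
T_parcel − T_env = 18.26 − 22.7 = -4.44°C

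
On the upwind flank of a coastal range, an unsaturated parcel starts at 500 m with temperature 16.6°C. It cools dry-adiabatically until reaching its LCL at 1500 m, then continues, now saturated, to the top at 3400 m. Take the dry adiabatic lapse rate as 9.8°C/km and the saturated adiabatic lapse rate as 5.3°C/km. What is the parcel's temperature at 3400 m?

From 500 m to 1500 m (dry): cools by 9.8 × 1 = 9.8°C, giving 6.8°C.
From 1500 m to 3400 m (saturated): cools by 5.3 × 1.9 = 10.07°C, giving -3.27°C.

-3.27°C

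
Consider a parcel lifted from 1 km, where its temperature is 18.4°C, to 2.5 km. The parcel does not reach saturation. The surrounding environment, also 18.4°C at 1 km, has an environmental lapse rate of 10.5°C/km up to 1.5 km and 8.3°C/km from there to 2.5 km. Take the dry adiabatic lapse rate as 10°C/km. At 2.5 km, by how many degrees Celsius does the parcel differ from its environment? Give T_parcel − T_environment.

Parcel:
  1000–2500 m, dry: Δz = 1.5 km ⇒ ΔT = -15°C; T = 3.4°C
Environment:
  1000–1500 m, environment, lower layer: Δz = 0.5 km ⇒ ΔT = -5.25°C; T = 13.15°C
  1500–2500 m, environment, upper layer: Δz = 1 km ⇒ ΔT = -8.3°C; T = 4.85°C
T_parcel − T_env = 3.4 − 4.85 = -1.45°C

-1.45°C (parcel cooler than environment)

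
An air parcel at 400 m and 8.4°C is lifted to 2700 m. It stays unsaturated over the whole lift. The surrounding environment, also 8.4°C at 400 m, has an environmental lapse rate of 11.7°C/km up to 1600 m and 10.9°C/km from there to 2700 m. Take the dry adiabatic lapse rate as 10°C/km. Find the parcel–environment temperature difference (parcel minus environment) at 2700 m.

Parcel:
  400 → 2700 m (dry, 10°C/km): ΔT = -10 × 2.3 = -23°C → T = -14.6°C
Environment:
  400 → 1600 m (environment, lower layer, 11.7°C/km): ΔT = -11.7 × 1.2 = -14.04°C → T = -5.64°C
  1600 → 2700 m (environment, upper layer, 10.9°C/km): ΔT = -10.9 × 1.1 = -11.99°C → T = -17.63°C
T_parcel − T_env = -14.6 − (-17.63) = +3.03°C

+3.03°C (parcel warmer than environment)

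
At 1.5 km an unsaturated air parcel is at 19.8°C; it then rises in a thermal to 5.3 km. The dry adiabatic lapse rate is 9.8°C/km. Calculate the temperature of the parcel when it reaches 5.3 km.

-17.44°C

From 1500 m to 5300 m (dry adiabatic): cools by 9.8 × 3.8 = 37.24°C, giving -17.44°C.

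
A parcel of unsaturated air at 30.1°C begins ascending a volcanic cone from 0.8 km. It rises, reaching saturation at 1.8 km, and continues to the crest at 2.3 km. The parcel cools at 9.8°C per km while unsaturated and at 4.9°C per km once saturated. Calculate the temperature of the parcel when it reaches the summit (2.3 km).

17.85°C

From 800 m to 1800 m (dry): cools by 9.8 × 1 = 9.8°C, giving 20.3°C.
From 1800 m to 2300 m (saturated): cools by 4.9 × 0.5 = 2.45°C, giving 17.85°C.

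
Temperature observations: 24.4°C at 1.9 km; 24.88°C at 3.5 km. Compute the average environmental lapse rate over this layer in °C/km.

-0.3°C/km

Γ = −ΔT/Δz = (24.4 − 24.88) / (3500 − 1900) m
  = -0.48°C / 1.6 km = -0.3°C/km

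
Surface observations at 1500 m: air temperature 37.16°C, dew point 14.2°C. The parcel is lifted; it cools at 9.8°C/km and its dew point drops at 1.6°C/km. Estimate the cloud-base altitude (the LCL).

T and T_d converge at 9.8 − 1.6 = 8.2°C per km
Height above start = (37.16 − 14.2) / 8.2 = 2.8 km
LCL altitude = 1500 m + 2800 m = 4300 m

4300 m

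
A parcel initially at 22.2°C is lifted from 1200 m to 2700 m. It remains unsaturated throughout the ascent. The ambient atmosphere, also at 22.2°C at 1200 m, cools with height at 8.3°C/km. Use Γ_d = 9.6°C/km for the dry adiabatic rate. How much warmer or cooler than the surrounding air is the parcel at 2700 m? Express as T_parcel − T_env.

Parcel:
  From 1200 m to 2700 m (dry): cools by 9.6 × 1.5 = 14.4°C, giving 7.8°C.
Environment:
  From 1200 m to 2700 m (environment): cools by 8.3 × 1.5 = 12.45°C, giving 9.75°C.
T_parcel − T_env = 7.8 − 9.75 = -1.95°C

-1.95°C (parcel cooler than environment)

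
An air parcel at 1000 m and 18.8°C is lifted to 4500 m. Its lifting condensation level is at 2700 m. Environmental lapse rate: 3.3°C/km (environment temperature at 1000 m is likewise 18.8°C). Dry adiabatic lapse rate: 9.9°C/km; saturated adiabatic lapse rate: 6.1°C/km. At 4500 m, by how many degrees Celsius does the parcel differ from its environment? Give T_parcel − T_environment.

Parcel:
  1000 → 2700 m (dry, 9.9°C/km): ΔT = -9.9 × 1.7 = -16.83°C → T = 1.97°C
  2700 → 4500 m (saturated, 6.1°C/km): ΔT = -6.1 × 1.8 = -10.98°C → T = -9.01°C
Environment:
  1000 → 4500 m (environment, 3.3°C/km): ΔT = -3.3 × 3.5 = -11.55°C → T = 7.25°C
T_parcel − T_env = -9.01 − 7.25 = -16.26°C

-16.26°C (parcel cooler than environment)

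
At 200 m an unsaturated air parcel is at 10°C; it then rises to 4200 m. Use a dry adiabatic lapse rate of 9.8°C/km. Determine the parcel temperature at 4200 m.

From 200 m to 4200 m (dry adiabatic): cools by 9.8 × 4 = 39.2°C, giving -29.2°C.

-29.2°C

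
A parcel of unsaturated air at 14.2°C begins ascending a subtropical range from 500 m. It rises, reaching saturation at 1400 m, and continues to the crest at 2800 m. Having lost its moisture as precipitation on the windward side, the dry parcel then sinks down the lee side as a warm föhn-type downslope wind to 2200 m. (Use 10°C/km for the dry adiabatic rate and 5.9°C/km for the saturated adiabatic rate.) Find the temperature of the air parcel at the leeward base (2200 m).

2.94°C

Dry to 1400 m: -10 × 0.9 km = -9°C, so T = 5.2°C.
Saturated to 2800 m: -5.9 × 1.4 km = -8.26°C, so T = -3.06°C.
Dry descent to 2200 m: +10 × 0.6 km = +6°C, so T = 2.94°C.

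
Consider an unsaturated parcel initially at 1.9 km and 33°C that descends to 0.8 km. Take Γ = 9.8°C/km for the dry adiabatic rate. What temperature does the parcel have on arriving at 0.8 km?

43.78°C

Dry adiabatic to 800 m: +9.8 × 1.1 km = +10.78°C, so T = 43.78°C.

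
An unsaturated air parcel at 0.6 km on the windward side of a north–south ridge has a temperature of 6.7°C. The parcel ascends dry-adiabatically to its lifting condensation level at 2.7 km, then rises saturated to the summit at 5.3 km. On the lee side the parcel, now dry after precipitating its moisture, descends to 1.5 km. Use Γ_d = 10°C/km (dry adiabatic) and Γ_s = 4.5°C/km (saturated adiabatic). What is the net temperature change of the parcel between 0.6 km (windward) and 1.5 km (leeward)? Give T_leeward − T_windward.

600 → 2700 m (dry, 10°C/km): ΔT = -10 × 2.1 = -21°C → T = -14.3°C
2700 → 5300 m (saturated, 4.5°C/km): ΔT = -4.5 × 2.6 = -11.7°C → T = -26°C
5300 → 1500 m (dry descent, 10°C/km): ΔT = +10 × 3.8 = +38°C → T = 12°C
Net change vs windward start: 12 − 6.7 = +5.3°C

+5.3°C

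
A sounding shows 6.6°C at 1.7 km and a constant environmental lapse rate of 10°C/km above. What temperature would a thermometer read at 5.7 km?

-33.4°C

From 1700 m to 5700 m (environmental): cools by 10 × 4 = 40°C, giving -33.4°C.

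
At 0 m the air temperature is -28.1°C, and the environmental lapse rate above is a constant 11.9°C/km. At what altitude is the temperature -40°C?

Height above start = (-28.1 − (-40)) / 11.9 = 1 km
Altitude = 0 m + 1000 m = 1000 m

1000 m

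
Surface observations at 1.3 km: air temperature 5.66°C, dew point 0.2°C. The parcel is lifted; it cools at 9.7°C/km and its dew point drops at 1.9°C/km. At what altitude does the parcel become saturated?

T and T_d converge at 9.7 − 1.9 = 7.8°C per km
Height above start = (5.66 − 0.2) / 7.8 = 0.7 km
LCL altitude = 1300 m + 700 m = 2000 m

2 km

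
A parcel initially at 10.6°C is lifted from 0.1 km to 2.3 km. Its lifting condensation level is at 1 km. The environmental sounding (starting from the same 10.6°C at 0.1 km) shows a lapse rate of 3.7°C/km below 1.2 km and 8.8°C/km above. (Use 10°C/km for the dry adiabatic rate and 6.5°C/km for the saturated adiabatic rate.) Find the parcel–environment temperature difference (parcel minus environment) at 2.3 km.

Parcel:
  From 100 m to 1000 m (dry): cools by 10 × 0.9 = 9°C, giving 1.6°C.
  From 1000 m to 2300 m (saturated): cools by 6.5 × 1.3 = 8.45°C, giving -6.85°C.
Environment:
  From 100 m to 1200 m (environment, lower layer): cools by 3.7 × 1.1 = 4.07°C, giving 6.53°C.
  From 1200 m to 2300 m (environment, upper layer): cools by 8.8 × 1.1 = 9.68°C, giving -3.15°C.
T_parcel − T_env = -6.85 − (-3.15) = -3.7°C

-3.7°C (parcel cooler than environment)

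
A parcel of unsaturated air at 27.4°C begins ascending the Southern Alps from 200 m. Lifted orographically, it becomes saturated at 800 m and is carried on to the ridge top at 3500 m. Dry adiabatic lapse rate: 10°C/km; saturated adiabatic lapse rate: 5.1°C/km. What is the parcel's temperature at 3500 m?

7.63°C

200 → 800 m (dry, 10°C/km): ΔT = -10 × 0.6 = -6°C → T = 21.4°C
800 → 3500 m (saturated, 5.1°C/km): ΔT = -5.1 × 2.7 = -13.77°C → T = 7.63°C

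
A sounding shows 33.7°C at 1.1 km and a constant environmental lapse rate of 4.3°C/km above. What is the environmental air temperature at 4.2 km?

20.37°C

Environmental to 4200 m: -4.3 × 3.1 km = -13.33°C, so T = 20.37°C.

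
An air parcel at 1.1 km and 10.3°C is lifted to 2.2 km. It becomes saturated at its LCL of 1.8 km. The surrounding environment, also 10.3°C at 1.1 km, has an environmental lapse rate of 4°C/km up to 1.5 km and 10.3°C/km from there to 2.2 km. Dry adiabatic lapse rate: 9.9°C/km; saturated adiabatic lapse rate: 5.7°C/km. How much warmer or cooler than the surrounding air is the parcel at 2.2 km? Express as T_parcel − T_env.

Parcel:
  Dry to 1800 m: -9.9 × 0.7 km = -6.93°C, so T = 3.37°C.
  Saturated to 2200 m: -5.7 × 0.4 km = -2.28°C, so T = 1.09°C.
Environment:
  Environment, lower layer to 1500 m: -4 × 0.4 km = -1.6°C, so T = 8.7°C.
  Environment, upper layer to 2200 m: -10.3 × 0.7 km = -7.21°C, so T = 1.49°C.
T_parcel − T_env = 1.09 − 1.49 = -0.4°C

-0.4°C (parcel cooler than environment)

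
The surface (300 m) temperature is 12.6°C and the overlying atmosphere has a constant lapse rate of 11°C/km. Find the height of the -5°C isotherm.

Height above start = (12.6 − (-5)) / 11 = 1.6 km
Altitude = 300 m + 1600 m = 1900 m

1900 m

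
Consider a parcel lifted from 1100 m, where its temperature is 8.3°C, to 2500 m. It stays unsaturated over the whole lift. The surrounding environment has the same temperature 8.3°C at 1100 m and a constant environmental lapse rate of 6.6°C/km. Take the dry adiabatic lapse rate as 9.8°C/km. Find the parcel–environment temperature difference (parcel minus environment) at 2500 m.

-4.48°C (parcel cooler than environment)

Parcel:
  1100 → 2500 m (dry, 9.8°C/km): ΔT = -9.8 × 1.4 = -13.72°C → T = -5.42°C
Environment:
  1100 → 2500 m (environment, 6.6°C/km): ΔT = -6.6 × 1.4 = -9.24°C → T = -0.94°C
T_parcel − T_env = -5.42 − (-0.94) = -4.48°C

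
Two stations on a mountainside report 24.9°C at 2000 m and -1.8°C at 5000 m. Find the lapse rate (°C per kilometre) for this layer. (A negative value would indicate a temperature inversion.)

8.9°C/km

Γ = −ΔT/Δz = (24.9 − (-1.8)) / (5000 − 2000) m
  = 26.7°C / 3 km = 8.9°C/km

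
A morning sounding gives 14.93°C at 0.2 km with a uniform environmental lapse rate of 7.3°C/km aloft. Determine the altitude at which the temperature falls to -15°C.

Height above start = (14.93 − (-15)) / 7.3 = 4.1 km
Altitude = 200 m + 4100 m = 4300 m

4.3 km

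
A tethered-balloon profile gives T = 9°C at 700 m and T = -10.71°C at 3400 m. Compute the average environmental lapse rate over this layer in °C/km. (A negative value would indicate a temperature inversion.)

7.3°C/km

Γ = −ΔT/Δz = (9 − (-10.71)) / (3400 − 700) m
  = 19.71°C / 2.7 km = 7.3°C/km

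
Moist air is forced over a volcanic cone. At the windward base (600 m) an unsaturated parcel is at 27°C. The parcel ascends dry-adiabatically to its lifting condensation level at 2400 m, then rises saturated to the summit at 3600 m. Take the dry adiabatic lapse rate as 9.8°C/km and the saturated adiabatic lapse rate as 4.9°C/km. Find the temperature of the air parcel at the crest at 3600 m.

3.48°C

Dry to 2400 m: -9.8 × 1.8 km = -17.64°C, so T = 9.36°C.
Saturated to 3600 m: -4.9 × 1.2 km = -5.88°C, so T = 3.48°C.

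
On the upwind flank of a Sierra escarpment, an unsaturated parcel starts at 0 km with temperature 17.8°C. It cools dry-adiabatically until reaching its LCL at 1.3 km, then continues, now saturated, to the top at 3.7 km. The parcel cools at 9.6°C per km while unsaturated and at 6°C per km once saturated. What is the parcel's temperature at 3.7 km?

From 0 m to 1300 m (dry): cools by 9.6 × 1.3 = 12.48°C, giving 5.32°C.
From 1300 m to 3700 m (saturated): cools by 6 × 2.4 = 14.4°C, giving -9.08°C.

-9.08°C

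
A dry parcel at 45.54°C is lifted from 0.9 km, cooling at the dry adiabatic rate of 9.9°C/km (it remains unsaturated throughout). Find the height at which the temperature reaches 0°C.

5.5 km

Height above start = (45.54 − 0) / 9.9 = 4.6 km
Altitude = 900 m + 4600 m = 5500 m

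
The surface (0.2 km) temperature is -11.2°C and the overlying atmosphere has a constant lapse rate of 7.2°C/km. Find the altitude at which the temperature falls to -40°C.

4.2 km

Height above start = (-11.2 − (-40)) / 7.2 = 4 km
Altitude = 200 m + 4000 m = 4200 m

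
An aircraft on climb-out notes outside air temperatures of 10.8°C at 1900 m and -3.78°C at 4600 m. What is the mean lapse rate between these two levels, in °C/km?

5.4°C/km

Γ = −ΔT/Δz = (10.8 − (-3.78)) / (4600 − 1900) m
  = 14.58°C / 2.7 km = 5.4°C/km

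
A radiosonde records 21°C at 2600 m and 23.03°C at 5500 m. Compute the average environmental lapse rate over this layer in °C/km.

-0.7°C/km

Γ = −ΔT/Δz = (21 − 23.03) / (5500 − 2600) m
  = -2.03°C / 2.9 km = -0.7°C/km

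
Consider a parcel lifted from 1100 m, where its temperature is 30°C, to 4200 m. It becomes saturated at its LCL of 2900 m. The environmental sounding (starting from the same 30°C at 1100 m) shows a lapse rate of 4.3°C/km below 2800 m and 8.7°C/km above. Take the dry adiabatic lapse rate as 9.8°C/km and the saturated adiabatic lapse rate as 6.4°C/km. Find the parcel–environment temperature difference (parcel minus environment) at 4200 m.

-6.47°C (parcel cooler than environment)

Parcel:
  From 1100 m to 2900 m (dry): cools by 9.8 × 1.8 = 17.64°C, giving 12.36°C.
  From 2900 m to 4200 m (saturated): cools by 6.4 × 1.3 = 8.32°C, giving 4.04°C.
Environment:
  From 1100 m to 2800 m (environment, lower layer): cools by 4.3 × 1.7 = 7.31°C, giving 22.69°C.
  From 2800 m to 4200 m (environment, upper layer): cools by 8.7 × 1.4 = 12.18°C, giving 10.51°C.
T_parcel − T_env = 4.04 − 10.51 = -6.47°C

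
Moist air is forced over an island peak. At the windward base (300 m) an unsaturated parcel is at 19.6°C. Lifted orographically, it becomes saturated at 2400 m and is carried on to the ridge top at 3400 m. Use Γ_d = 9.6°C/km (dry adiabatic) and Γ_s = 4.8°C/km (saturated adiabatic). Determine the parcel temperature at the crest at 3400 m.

-5.36°C

Dry to 2400 m: -9.6 × 2.1 km = -20.16°C, so T = -0.56°C.
Saturated to 3400 m: -4.8 × 1 km = -4.8°C, so T = -5.36°C.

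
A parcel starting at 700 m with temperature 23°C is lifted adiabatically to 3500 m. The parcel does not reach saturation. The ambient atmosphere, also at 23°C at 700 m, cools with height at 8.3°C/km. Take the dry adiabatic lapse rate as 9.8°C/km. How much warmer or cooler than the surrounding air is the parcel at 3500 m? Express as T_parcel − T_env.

-4.2°C (parcel cooler than environment)

Parcel:
  From 700 m to 3500 m (dry): cools by 9.8 × 2.8 = 27.44°C, giving -4.44°C.
Environment:
  From 700 m to 3500 m (environment): cools by 8.3 × 2.8 = 23.24°C, giving -0.24°C.
T_parcel − T_env = -4.44 − (-0.24) = -4.2°C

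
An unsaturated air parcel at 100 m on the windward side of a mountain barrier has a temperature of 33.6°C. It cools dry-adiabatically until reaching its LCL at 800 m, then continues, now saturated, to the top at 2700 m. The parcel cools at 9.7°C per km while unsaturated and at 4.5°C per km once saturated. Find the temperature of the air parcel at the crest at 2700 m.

18.26°C

100–800 m, dry: Δz = 0.7 km ⇒ ΔT = -6.79°C; T = 26.81°C
800–2700 m, saturated: Δz = 1.9 km ⇒ ΔT = -8.55°C; T = 18.26°C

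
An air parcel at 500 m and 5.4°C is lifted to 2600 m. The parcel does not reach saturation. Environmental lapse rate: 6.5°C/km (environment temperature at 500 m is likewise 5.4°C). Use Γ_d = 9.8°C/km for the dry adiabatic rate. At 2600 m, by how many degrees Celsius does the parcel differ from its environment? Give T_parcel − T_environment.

Parcel:
  Dry to 2600 m: -9.8 × 2.1 km = -20.58°C, so T = -15.18°C.
Environment:
  Environment to 2600 m: -6.5 × 2.1 km = -13.65°C, so T = -8.25°C.
T_parcel − T_env = -15.18 − (-8.25) = -6.93°C

-6.93°C (parcel cooler than environment)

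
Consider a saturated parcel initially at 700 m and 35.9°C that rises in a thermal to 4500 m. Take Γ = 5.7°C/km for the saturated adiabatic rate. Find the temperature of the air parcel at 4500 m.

14.24°C

Saturated adiabatic to 4500 m: -5.7 × 3.8 km = -21.66°C, so T = 14.24°C.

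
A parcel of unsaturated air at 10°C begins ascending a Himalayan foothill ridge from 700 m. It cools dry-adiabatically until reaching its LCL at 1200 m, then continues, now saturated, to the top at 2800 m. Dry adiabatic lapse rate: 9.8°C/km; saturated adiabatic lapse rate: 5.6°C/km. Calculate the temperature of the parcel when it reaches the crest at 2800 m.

700–1200 m, dry: Δz = 0.5 km ⇒ ΔT = -4.9°C; T = 5.1°C
1200–2800 m, saturated: Δz = 1.6 km ⇒ ΔT = -8.96°C; T = -3.86°C

-3.86°C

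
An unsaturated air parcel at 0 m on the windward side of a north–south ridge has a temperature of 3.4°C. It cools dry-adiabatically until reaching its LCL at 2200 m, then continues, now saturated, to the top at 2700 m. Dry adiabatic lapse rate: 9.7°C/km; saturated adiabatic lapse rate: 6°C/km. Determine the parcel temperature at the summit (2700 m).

-20.94°C

0 → 2200 m (dry, 9.7°C/km): ΔT = -9.7 × 2.2 = -21.34°C → T = -17.94°C
2200 → 2700 m (saturated, 6°C/km): ΔT = -6 × 0.5 = -3°C → T = -20.94°C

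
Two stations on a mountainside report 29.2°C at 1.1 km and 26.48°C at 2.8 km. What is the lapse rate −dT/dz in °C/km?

Γ = −ΔT/Δz = (29.2 − 26.48) / (2800 − 1100) m
  = 2.72°C / 1.7 km = 1.6°C/km

1.6°C/km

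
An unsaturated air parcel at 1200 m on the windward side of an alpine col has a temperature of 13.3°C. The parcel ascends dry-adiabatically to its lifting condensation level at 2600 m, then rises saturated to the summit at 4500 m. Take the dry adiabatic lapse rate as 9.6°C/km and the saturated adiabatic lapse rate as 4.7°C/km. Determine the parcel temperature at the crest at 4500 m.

1200–2600 m, dry: Δz = 1.4 km ⇒ ΔT = -13.44°C; T = -0.14°C
2600–4500 m, saturated: Δz = 1.9 km ⇒ ΔT = -8.93°C; T = -9.07°C

-9.07°C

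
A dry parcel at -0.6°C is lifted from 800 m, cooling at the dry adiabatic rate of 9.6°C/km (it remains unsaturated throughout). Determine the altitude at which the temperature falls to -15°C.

Height above start = (-0.6 − (-15)) / 9.6 = 1.5 km
Altitude = 800 m + 1500 m = 2300 m

2300 m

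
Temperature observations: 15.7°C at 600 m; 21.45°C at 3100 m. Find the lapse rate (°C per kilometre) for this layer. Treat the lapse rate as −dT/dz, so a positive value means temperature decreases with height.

-2.3°C/km

Γ = −ΔT/Δz = (15.7 − 21.45) / (3100 − 600) m
  = -5.75°C / 2.5 km = -2.3°C/km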